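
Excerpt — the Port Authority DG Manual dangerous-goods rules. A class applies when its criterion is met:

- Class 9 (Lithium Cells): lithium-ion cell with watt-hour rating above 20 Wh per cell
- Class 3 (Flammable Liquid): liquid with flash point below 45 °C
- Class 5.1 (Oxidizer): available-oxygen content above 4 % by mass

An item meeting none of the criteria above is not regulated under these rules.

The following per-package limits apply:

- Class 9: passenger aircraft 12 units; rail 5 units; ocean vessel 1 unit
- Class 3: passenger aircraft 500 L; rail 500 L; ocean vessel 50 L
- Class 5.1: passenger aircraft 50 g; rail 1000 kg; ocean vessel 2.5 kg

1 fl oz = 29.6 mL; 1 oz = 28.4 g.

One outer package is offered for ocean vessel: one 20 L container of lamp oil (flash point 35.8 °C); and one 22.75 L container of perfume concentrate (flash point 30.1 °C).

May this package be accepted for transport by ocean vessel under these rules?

Yes

Lamp oil: flash point 35.8 °C < 45 °C → Class 3 (Flammable Liquid).
The perfume concentrate has flash point 30.1 °C, which is < 45 °C, so it is Class 3 (Flammable Liquid).
Class 3 net quantity: 20 L + 22.75 L = 42.75 L.
42.75 L ≤ 50 L (ocean vessel limit, Class 3) — within limit.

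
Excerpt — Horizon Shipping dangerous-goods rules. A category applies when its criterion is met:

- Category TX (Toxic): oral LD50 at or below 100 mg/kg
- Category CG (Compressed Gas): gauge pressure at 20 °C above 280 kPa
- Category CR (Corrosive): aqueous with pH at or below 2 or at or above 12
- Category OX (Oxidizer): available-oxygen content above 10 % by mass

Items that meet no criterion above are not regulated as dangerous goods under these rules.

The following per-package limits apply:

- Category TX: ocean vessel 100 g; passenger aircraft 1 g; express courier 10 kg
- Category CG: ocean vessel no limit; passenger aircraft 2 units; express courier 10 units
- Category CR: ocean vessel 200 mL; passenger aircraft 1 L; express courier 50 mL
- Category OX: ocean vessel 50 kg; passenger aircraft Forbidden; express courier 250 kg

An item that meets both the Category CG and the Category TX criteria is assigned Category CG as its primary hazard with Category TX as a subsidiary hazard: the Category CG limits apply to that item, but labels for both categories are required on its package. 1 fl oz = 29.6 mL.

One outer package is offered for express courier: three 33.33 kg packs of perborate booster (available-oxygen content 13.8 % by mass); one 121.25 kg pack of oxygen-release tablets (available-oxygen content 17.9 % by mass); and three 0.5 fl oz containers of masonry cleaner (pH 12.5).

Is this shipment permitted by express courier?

With available-oxygen content 13.8 % by mass (> 10 % by mass), the perborate booster falls in Category OX.
With available-oxygen content 17.9 % by mass (> 10 % by mass), the oxygen-release tablets fall in Category OX.
With pH 12.5 (≥ 12), the masonry cleaner falls in Category CR.
Total Category OX: (three 33.33 kg packs = 99.99 kg) + 121.25 kg = 221.24 kg.
221.24 kg ≤ 250 kg (express courier limit, Category OX) — within limit.
Category CR quantity: three 0.5 fl oz containers = 44.4 mL.
That is within the Category CR express courier limit of 50 mL.
Every hazard category is within its express courier limit and no segregation rule is violated.

Yes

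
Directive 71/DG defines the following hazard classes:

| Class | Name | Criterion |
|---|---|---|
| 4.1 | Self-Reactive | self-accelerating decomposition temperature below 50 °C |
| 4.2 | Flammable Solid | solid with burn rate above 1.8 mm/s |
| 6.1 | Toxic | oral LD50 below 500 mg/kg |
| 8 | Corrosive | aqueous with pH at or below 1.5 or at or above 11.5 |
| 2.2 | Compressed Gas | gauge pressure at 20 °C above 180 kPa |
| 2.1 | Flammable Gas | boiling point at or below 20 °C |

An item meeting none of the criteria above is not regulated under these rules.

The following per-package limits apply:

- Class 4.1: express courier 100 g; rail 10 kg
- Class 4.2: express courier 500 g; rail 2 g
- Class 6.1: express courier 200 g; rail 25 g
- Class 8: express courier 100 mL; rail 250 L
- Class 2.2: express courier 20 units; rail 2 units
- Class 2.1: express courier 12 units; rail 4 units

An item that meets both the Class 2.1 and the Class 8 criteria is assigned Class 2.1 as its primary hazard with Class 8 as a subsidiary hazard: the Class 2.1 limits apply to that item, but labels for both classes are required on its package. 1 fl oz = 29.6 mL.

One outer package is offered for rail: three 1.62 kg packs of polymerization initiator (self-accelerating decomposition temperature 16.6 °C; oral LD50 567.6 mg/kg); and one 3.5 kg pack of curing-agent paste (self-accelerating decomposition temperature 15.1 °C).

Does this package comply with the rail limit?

Yes

With self-accelerating decomposition temperature 16.6 °C (< 50 °C), the polymerization initiator falls in Class 4.1.
With self-accelerating decomposition temperature 15.1 °C (< 50 °C), the curing-agent paste falls in Class 4.1.
Class 4.1 net quantity: (three 1.62 kg packs = 4.86 kg) + 3.5 kg = 8.36 kg.
That is within the Class 4.1 rail limit of 10 kg.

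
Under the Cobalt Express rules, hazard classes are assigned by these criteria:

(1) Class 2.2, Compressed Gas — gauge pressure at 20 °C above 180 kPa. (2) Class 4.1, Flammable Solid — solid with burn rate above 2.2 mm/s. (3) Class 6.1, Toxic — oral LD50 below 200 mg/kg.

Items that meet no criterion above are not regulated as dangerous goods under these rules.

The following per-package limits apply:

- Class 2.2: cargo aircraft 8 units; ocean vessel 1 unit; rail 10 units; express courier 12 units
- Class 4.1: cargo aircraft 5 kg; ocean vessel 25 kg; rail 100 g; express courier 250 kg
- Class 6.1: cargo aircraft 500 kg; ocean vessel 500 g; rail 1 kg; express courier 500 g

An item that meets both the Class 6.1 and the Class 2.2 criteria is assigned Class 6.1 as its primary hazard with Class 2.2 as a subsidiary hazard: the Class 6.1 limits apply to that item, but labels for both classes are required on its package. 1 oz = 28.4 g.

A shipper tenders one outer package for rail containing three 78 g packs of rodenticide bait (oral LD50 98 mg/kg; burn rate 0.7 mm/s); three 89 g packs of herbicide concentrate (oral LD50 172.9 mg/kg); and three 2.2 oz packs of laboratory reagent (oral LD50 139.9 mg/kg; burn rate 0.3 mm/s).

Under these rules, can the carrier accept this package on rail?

Rodenticide bait: oral LD50 98 mg/kg < 200 mg/kg → Class 6.1 (Toxic).
Herbicide concentrate: oral LD50 172.9 mg/kg < 200 mg/kg → Class 6.1 (Toxic).
Oral LD50 139.9 mg/kg meets the Class 6.1 criterion (Toxic), so the laboratory reagent is Class 6.1.
Class 6.1 net quantity: (three 78 g packs = 234 g) + (three 89 g packs = 267 g) + (three 2.2 oz packs = 187.44 g) = 688.44 g.
That is within the Class 6.1 rail limit of 1 kg.

Yes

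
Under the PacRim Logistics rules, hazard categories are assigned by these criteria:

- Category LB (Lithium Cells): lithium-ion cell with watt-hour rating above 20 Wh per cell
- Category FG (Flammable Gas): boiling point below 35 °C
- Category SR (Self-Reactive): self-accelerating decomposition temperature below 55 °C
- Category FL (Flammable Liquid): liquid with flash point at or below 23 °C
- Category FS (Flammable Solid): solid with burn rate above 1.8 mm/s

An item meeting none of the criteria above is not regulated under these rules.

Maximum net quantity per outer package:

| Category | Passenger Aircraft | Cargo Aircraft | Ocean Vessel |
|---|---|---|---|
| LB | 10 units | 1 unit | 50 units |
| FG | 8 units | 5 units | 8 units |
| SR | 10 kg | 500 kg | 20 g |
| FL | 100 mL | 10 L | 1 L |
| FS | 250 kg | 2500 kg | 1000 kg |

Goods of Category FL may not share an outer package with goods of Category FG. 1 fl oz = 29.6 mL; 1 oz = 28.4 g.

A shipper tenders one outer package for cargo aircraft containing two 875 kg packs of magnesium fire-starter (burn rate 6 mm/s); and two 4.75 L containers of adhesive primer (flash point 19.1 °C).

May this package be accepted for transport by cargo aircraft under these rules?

With burn rate 6 mm/s (> 1.8 mm/s), the magnesium fire-starter falls in Category FS.
Adhesive primer: flash point 19.1 °C ≤ 23 °C → Category FL (Flammable Liquid).
Category FL quantity: two 4.75 L containers = 9.5 L.
That is within the Category FL cargo aircraft limit of 10 L.
Category FS quantity: two 875 kg packs = 1750 kg.
That is within the Category FS cargo aircraft limit of 2500 kg.
The segregation rule (Category FL with Category FG) does not apply to Category FL with Category FS.
Every hazard category is within its cargo aircraft limit and no segregation rule is violated.

Yes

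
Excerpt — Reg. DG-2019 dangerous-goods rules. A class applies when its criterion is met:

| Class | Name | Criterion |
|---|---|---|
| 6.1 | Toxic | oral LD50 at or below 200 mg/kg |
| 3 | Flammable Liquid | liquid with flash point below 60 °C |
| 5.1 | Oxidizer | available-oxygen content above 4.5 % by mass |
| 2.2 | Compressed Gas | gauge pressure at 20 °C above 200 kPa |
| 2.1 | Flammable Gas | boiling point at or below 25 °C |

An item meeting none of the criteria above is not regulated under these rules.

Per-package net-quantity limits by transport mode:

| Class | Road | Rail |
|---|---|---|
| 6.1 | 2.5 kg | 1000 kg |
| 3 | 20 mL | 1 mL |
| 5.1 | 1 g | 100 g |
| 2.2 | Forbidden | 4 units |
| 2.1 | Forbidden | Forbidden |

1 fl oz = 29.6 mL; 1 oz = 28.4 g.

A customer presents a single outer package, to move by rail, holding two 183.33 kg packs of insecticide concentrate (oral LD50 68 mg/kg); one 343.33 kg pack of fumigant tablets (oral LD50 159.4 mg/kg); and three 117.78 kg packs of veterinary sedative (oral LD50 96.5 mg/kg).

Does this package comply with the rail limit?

No

The insecticide concentrate has oral LD50 68 mg/kg, which is ≤ 200 mg/kg, so it is Class 6.1 (Toxic).
Fumigant tablets: oral LD50 159.4 mg/kg ≤ 200 mg/kg → Class 6.1 (Toxic).
The veterinary sedative has oral LD50 96.5 mg/kg, which is ≤ 200 mg/kg, so it is Class 6.1 (Toxic).
Class 6.1 net quantity: (two 183.33 kg packs = 366.66 kg) + 343.33 kg + (three 117.78 kg packs = 353.34 kg) = 1063.33 kg.
1063.33 kg > 1000 kg (rail limit, Class 6.1) — over the limit.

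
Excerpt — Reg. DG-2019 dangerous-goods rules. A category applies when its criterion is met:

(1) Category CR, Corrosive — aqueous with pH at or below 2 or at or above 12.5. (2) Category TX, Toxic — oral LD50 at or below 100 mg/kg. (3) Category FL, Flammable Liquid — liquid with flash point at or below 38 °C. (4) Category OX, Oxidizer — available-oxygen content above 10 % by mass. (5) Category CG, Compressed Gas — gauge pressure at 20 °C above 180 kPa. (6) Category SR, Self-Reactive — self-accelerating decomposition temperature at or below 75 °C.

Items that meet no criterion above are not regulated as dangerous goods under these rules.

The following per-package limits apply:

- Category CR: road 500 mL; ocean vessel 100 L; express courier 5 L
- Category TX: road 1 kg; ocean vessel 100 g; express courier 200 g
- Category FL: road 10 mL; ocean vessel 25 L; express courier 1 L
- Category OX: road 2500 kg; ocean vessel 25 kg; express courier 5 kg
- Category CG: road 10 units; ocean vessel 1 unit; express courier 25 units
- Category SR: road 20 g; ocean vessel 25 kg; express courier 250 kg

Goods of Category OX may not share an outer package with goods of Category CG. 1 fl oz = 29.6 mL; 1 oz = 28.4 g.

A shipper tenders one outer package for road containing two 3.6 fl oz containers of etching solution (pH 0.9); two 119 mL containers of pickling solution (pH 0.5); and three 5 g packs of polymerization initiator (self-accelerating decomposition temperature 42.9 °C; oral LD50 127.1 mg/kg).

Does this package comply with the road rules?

Yes

With pH 0.9 (≤ 2), the etching solution falls in Category CR.
Pickling solution: pH 0.5 ≤ 2 → Category CR (Corrosive).
The polymerization initiator has self-accelerating decomposition temperature 42.9 °C, which is ≤ 75 °C, so it is Category SR (Self-Reactive).
Category CR net quantity: (two 3.6 fl oz containers = 213.12 mL) + (two 119 mL containers = 238 mL) = 451.12 mL.
451.12 mL is within the road limit of 500 mL for Category CR.
Category SR quantity: three 5 g packs = 15 g.
15 g is within the road limit of 20 g for Category SR.
The segregation rule (Category OX with Category CG) does not apply to Category CR with Category SR.
Every hazard category is within its road limit and no segregation rule is violated.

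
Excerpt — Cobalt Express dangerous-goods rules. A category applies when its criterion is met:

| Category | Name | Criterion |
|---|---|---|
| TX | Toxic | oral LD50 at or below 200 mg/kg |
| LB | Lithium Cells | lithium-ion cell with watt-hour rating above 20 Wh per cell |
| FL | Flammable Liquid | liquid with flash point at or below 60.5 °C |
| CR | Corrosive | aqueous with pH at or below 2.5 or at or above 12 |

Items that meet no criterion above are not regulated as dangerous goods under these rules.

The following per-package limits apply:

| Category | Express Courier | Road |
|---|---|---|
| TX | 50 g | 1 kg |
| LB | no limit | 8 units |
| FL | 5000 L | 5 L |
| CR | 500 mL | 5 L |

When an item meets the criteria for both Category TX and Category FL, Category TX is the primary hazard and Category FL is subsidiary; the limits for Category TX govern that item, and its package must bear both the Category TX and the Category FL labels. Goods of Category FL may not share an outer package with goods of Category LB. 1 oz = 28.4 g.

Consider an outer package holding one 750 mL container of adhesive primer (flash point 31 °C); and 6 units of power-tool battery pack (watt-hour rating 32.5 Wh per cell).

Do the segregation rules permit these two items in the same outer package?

No

Flash point 31 °C meets the Category FL criterion (Flammable Liquid), so the adhesive primer is Category FL.
With watt-hour rating 32.5 Wh per cell (> 20 Wh per cell), the power-tool battery pack falls in Category LB.
Category FL and Category LB may not share an outer package.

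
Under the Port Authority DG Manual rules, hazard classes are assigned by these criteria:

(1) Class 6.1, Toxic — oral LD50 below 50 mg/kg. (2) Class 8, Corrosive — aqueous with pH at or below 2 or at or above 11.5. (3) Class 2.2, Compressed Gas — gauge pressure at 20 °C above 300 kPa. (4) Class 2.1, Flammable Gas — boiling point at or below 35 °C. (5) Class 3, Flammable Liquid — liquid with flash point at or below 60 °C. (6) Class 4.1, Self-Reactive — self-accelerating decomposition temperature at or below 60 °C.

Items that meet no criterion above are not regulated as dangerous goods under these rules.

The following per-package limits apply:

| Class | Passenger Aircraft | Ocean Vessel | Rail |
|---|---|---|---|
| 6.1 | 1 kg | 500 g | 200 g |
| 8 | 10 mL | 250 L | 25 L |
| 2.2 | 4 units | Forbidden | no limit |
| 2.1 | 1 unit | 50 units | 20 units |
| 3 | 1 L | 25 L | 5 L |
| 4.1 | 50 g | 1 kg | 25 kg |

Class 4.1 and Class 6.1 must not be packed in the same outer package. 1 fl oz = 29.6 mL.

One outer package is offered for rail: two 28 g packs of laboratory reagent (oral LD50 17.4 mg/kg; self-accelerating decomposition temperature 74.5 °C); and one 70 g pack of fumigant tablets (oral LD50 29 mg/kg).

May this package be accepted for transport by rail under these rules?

Laboratory reagent: oral LD50 17.4 mg/kg < 50 mg/kg → Class 6.1 (Toxic).
Oral LD50 29 mg/kg meets the Class 6.1 criterion (Toxic), so the fumigant tablets are Class 6.1.
Total Class 6.1: (two 28 g packs = 56 g) + 70 g = 126 g.
That is within the Class 6.1 rail limit of 200 g.

Yes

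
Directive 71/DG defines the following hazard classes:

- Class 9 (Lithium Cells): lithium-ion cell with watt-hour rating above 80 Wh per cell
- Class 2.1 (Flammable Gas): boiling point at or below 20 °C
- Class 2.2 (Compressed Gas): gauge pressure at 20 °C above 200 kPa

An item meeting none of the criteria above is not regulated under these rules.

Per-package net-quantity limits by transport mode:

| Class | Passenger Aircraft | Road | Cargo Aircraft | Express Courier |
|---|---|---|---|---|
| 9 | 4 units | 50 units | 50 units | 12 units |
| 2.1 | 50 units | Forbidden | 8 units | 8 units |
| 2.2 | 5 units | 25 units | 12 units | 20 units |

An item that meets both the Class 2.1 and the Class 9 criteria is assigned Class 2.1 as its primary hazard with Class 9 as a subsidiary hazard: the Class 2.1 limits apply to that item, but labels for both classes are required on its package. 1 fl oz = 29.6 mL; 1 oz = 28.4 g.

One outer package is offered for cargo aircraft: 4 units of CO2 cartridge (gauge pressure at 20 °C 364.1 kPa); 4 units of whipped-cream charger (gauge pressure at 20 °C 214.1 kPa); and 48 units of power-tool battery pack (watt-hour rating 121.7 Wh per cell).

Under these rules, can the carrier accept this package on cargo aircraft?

The CO2 cartridge has gauge pressure at 20 °C 364.1 kPa, which is > 200 kPa, so it is Class 2.2 (Compressed Gas).
With gauge pressure at 20 °C 214.1 kPa (> 200 kPa), the whipped-cream charger falls in Class 2.2.
With watt-hour rating 121.7 Wh per cell (> 80 Wh per cell), the power-tool battery pack falls in Class 9.
Class 2.2 net quantity: 4 units + 4 units = 8 units.
8 units is within the cargo aircraft limit of 12 units for Class 2.2.
Class 9 quantity: 48 units.
48 units ≤ 50 units (cargo aircraft limit, Class 9) — within limit.
Every hazard class is within its cargo aircraft limit and no segregation rule is violated.

Yes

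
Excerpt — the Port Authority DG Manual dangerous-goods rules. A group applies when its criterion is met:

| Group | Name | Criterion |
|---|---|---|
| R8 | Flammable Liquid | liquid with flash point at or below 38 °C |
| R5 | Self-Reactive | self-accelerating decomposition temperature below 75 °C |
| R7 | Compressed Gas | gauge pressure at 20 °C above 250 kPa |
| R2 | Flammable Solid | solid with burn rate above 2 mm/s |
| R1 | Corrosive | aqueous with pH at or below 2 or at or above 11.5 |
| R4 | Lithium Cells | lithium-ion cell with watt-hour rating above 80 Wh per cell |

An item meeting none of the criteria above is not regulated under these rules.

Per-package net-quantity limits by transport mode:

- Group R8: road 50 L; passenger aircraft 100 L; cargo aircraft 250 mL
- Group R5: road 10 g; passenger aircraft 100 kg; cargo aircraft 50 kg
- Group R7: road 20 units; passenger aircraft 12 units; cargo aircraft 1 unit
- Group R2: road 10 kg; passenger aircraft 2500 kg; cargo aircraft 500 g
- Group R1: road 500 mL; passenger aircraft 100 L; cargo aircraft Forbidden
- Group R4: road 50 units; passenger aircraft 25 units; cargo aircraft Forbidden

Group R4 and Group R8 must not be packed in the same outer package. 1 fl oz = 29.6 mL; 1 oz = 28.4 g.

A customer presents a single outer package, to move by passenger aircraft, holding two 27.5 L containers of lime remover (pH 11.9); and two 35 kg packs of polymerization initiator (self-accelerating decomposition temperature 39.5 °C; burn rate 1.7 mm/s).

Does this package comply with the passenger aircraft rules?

With pH 11.9 (≥ 11.5), the lime remover falls in Group R1.
Polymerization initiator: self-accelerating decomposition temperature 39.5 °C < 75 °C → Group R5 (Self-Reactive).
Group R5 quantity: two 35 kg packs = 70 kg.
That is within the Group R5 passenger aircraft limit of 100 kg.
Group R1 quantity: two 27.5 L containers = 55 L.
That is within the Group R1 passenger aircraft limit of 100 L.
The segregation rule (Group R4 with Group R8) does not apply to Group R5 with Group R1.
Every hazard group is within its passenger aircraft limit and no segregation rule is violated.

Yes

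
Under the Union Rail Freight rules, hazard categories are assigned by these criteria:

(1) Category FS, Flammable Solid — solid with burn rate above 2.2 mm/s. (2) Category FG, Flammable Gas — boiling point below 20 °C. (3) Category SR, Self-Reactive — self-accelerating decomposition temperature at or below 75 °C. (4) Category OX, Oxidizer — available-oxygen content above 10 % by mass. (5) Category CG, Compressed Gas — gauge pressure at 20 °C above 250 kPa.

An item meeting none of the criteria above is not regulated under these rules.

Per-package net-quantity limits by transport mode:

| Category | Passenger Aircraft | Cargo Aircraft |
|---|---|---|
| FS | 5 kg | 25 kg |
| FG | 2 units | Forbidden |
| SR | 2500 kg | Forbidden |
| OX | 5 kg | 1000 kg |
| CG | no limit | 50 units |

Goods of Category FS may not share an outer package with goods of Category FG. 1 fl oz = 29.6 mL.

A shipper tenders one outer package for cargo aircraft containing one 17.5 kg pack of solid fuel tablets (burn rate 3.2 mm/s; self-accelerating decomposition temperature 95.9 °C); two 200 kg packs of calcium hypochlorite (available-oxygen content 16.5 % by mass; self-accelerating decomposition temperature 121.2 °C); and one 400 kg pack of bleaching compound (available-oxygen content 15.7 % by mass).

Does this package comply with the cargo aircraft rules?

Yes

Solid fuel tablets: burn rate 3.2 mm/s > 2.2 mm/s → Category FS (Flammable Solid).
With available-oxygen content 16.5 % by mass (> 10 % by mass), the calcium hypochlorite falls in Category OX.
With available-oxygen content 15.7 % by mass (> 10 % by mass), the bleaching compound falls in Category OX.
Category OX net quantity: (two 200 kg packs = 400 kg) + 400 kg = 800 kg.
800 kg ≤ 1000 kg (cargo aircraft limit, Category OX) — within limit.
Category FS quantity: 17.5 kg.
That is within the Category FS cargo aircraft limit of 25 kg.
The segregation rule (Category FS with Category FG) does not apply to Category OX with Category FS.
Every hazard category is within its cargo aircraft limit and no segregation rule is violated.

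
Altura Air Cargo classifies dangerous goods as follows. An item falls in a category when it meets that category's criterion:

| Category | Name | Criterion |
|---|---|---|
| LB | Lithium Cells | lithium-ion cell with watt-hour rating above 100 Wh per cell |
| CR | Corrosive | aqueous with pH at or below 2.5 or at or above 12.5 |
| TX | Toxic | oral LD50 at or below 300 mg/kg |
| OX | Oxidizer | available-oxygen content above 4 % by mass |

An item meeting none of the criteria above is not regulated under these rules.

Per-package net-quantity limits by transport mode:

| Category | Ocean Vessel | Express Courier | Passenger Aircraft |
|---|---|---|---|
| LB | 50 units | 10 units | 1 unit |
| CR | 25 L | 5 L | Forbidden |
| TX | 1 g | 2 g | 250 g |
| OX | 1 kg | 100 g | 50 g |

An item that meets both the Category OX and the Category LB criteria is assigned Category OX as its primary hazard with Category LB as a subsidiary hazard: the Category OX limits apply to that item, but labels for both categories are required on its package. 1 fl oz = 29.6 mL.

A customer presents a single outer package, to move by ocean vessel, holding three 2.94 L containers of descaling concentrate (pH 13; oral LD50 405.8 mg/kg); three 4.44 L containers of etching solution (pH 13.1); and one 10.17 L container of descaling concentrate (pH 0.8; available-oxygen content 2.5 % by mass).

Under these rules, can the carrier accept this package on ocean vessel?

With pH 13 (≥ 12.5), the descaling concentrate falls in Category CR.
The etching solution has pH 13.1, which is ≥ 12.5, so it is Category CR (Corrosive).
Descaling concentrate: pH 0.8 ≤ 2.5 → Category CR (Corrosive).
Category CR net quantity: (three 2.94 L containers = 8.82 L) + (three 4.44 L containers = 13.32 L) + 10.17 L = 32.31 L.
32.31 L exceeds the ocean vessel limit of 25 L for Category CR.

No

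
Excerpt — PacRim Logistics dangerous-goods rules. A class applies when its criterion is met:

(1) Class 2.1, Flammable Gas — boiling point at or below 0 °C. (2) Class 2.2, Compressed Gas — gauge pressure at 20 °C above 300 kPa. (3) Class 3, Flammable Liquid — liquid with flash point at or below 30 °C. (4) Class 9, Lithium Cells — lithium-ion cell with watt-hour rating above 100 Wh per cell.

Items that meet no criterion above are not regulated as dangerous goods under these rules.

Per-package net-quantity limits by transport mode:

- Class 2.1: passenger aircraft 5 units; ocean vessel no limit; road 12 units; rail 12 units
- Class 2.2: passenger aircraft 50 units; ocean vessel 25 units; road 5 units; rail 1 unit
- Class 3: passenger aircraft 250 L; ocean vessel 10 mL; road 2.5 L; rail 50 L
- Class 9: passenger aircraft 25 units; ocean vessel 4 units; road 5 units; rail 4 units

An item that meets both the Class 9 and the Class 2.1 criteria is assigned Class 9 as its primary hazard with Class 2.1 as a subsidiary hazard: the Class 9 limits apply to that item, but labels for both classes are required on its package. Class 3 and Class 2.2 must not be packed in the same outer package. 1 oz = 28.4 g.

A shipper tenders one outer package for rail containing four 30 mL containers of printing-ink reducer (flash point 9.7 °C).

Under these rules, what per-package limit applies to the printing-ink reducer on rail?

The printing-ink reducer has flash point 9.7 °C, which is ≤ 30 °C, so it is Class 3 (Flammable Liquid).
The rail limit for Class 3 is 50 L.

50 L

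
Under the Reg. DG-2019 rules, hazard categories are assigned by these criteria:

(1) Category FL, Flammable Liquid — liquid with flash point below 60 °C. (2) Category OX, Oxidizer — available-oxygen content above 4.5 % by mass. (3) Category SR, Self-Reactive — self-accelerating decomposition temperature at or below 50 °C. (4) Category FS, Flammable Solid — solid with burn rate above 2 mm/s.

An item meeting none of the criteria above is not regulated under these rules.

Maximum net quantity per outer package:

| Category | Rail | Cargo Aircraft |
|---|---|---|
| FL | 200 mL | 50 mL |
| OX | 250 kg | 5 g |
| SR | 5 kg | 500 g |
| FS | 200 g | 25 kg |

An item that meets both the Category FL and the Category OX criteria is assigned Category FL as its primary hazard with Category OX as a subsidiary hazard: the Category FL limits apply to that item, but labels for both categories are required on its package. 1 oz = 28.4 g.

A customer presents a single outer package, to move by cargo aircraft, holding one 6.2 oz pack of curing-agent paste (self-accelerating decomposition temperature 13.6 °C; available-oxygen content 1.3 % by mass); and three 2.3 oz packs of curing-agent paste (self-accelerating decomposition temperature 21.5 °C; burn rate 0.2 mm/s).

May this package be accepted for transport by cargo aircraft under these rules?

With self-accelerating decomposition temperature 13.6 °C (≤ 50 °C), the curing-agent paste falls in Category SR.
With self-accelerating decomposition temperature 21.5 °C (≤ 50 °C), the curing-agent paste falls in Category SR.
Total Category SR: (one 6.2 oz pack = 176.08 g) + (three 2.3 oz packs = 195.96 g) = 372.04 g.
372.04 g is within the cargo aircraft limit of 500 g for Category SR.

Yes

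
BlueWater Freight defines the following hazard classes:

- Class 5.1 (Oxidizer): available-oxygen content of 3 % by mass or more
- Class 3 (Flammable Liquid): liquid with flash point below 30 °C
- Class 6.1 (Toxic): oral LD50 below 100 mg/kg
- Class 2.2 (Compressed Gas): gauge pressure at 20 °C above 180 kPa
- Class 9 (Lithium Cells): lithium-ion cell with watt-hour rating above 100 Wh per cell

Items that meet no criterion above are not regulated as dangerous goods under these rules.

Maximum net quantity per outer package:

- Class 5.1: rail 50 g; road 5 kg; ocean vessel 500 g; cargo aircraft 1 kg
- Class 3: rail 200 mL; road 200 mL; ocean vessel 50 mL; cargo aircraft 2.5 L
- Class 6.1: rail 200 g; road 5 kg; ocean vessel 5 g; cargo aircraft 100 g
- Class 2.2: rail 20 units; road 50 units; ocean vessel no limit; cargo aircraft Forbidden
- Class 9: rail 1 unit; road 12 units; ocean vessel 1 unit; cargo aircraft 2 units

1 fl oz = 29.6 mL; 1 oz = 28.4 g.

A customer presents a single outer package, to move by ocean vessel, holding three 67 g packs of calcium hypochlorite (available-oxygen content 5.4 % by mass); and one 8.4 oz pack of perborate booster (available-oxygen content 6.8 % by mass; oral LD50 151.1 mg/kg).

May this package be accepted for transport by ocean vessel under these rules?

Yes

The calcium hypochlorite has available-oxygen content 5.4 % by mass, which is ≥ 3 % by mass, so it is Class 5.1 (Oxidizer).
The perborate booster has available-oxygen content 6.8 % by mass, which is ≥ 3 % by mass, so it is Class 5.1 (Oxidizer).
Total Class 5.1: (three 67 g packs = 201 g) + (one 8.4 oz pack = 238.56 g) = 439.56 g.
439.56 g ≤ 500 g (ocean vessel limit, Class 5.1) — within limit.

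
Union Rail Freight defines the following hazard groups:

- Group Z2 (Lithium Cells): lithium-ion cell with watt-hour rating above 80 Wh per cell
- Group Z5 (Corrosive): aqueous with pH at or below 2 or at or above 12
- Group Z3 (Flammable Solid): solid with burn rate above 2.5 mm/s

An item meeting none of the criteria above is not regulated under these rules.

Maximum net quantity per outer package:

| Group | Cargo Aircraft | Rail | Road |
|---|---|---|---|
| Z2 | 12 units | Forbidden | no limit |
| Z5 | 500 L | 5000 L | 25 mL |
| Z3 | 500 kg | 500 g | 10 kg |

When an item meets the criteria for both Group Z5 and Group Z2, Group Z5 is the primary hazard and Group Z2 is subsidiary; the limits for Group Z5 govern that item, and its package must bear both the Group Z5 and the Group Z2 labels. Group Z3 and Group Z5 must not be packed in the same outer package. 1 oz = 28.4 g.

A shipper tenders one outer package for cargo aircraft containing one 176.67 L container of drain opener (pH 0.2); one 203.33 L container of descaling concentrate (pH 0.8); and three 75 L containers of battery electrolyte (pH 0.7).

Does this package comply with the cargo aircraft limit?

Drain opener: pH 0.2 ≤ 2 → Group Z5 (Corrosive).
The descaling concentrate has pH 0.8, which is ≤ 2, so it is Group Z5 (Corrosive).
pH 0.7 meets the Group Z5 criterion (Corrosive), so the battery electrolyte is Group Z5.
Group Z5 net quantity: 176.67 L + 203.33 L + (three 75 L containers = 225 L) = 605 L.
That exceeds the Group Z5 cargo aircraft limit of 500 L.

No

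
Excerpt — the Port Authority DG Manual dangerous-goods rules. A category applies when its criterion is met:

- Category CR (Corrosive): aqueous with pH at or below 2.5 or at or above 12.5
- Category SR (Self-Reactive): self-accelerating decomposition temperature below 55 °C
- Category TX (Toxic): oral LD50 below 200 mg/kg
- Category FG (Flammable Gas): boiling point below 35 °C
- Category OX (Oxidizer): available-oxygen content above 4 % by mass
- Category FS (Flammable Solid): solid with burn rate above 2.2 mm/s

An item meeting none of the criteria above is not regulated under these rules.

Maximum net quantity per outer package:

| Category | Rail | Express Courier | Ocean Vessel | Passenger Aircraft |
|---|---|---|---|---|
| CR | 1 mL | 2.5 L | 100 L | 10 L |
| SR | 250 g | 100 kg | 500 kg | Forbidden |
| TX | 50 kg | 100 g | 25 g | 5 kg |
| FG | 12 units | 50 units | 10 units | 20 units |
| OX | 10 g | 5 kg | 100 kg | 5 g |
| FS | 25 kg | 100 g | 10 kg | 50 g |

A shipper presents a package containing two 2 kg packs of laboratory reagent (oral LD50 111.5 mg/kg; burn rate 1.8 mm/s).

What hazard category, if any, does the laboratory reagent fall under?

Category TX

Oral LD50 111.5 mg/kg meets the Category TX criterion (Toxic), so the laboratory reagent is Category TX.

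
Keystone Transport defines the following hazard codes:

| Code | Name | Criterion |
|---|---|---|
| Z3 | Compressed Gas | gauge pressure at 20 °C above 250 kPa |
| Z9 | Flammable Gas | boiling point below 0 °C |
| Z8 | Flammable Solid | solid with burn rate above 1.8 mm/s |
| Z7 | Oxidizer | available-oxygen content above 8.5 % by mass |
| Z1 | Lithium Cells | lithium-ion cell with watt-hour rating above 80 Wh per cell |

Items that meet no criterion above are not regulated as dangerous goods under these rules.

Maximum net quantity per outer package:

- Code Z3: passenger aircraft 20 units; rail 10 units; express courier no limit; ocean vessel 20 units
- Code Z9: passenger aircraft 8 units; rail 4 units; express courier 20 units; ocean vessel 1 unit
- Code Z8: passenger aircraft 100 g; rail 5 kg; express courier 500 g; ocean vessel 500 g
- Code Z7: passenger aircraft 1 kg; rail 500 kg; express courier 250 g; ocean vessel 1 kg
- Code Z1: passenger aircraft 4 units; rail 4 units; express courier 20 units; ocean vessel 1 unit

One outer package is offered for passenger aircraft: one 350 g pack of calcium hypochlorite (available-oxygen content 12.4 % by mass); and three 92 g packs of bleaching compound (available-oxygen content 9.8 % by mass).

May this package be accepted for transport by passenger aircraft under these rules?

The calcium hypochlorite has available-oxygen content 12.4 % by mass, which is > 8.5 % by mass, so it is Code Z7 (Oxidizer).
The bleaching compound has available-oxygen content 9.8 % by mass, which is > 8.5 % by mass, so it is Code Z7 (Oxidizer).
Code Z7 net quantity: 350 g + (three 92 g packs = 276 g) = 626 g.
626 g is within the passenger aircraft limit of 1 kg for Code Z7.

Yes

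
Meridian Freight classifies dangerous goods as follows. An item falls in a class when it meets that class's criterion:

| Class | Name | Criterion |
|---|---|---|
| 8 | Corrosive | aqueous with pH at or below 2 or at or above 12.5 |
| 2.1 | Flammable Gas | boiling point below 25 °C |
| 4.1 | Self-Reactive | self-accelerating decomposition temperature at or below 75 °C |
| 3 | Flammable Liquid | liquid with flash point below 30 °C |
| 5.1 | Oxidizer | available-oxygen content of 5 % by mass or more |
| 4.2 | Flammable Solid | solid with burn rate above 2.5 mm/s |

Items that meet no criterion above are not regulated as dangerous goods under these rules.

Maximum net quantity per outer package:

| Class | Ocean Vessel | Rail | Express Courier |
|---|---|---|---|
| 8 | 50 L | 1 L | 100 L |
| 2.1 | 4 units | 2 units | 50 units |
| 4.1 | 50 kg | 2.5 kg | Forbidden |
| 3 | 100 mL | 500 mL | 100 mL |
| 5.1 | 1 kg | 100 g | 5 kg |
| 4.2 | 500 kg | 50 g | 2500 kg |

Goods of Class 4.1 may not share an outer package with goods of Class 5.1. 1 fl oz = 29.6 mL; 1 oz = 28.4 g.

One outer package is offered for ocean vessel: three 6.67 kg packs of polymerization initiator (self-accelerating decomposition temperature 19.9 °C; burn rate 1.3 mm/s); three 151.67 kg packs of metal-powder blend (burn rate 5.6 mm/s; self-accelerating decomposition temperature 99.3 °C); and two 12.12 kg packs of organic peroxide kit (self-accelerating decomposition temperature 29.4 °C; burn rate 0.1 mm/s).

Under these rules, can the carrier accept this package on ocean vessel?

Self-accelerating decomposition temperature 19.9 °C meets the Class 4.1 criterion (Self-Reactive), so the polymerization initiator is Class 4.1.
With burn rate 5.6 mm/s (> 2.5 mm/s), the metal-powder blend falls in Class 4.2.
Organic peroxide kit: self-accelerating decomposition temperature 29.4 °C ≤ 75 °C → Class 4.1 (Self-Reactive).
Class 4.1 net quantity: (three 6.67 kg packs = 20.01 kg) + (two 12.12 kg packs = 24.24 kg) = 44.25 kg.
44.25 kg is within the ocean vessel limit of 50 kg for Class 4.1.
Class 4.2 quantity: three 151.67 kg packs = 455.01 kg.
455.01 kg is within the ocean vessel limit of 500 kg for Class 4.2.
The segregation rule (Class 4.1 with Class 5.1) does not apply to Class 4.1 with Class 4.2.
Every hazard class is within its ocean vessel limit and no segregation rule is violated.

Yes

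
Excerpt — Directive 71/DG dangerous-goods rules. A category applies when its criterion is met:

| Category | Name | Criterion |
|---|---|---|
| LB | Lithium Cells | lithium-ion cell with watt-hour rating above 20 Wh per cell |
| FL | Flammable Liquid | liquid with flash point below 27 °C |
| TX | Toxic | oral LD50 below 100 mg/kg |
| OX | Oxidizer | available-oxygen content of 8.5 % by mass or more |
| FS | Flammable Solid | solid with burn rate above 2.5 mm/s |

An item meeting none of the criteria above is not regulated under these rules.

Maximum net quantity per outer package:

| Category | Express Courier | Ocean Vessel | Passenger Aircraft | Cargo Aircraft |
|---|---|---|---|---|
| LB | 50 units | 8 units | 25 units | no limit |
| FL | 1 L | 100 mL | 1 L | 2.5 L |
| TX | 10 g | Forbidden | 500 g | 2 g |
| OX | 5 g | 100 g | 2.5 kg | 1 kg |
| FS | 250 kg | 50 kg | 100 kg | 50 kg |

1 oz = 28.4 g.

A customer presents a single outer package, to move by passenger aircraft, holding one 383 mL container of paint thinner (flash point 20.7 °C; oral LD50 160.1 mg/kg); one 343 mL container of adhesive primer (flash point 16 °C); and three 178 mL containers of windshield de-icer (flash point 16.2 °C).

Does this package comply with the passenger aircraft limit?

Flash point 20.7 °C meets the Category FL criterion (Flammable Liquid), so the paint thinner is Category FL.
The adhesive primer has flash point 16 °C, which is < 27 °C, so it is Category FL (Flammable Liquid).
The windshield de-icer has flash point 16.2 °C, which is < 27 °C, so it is Category FL (Flammable Liquid).
Total Category FL: 383 mL + 343 mL + (three 178 mL containers = 534 mL) = 1.26 L.
1.26 L > 1 L (passenger aircraft limit, Category FL) — over the limit.

No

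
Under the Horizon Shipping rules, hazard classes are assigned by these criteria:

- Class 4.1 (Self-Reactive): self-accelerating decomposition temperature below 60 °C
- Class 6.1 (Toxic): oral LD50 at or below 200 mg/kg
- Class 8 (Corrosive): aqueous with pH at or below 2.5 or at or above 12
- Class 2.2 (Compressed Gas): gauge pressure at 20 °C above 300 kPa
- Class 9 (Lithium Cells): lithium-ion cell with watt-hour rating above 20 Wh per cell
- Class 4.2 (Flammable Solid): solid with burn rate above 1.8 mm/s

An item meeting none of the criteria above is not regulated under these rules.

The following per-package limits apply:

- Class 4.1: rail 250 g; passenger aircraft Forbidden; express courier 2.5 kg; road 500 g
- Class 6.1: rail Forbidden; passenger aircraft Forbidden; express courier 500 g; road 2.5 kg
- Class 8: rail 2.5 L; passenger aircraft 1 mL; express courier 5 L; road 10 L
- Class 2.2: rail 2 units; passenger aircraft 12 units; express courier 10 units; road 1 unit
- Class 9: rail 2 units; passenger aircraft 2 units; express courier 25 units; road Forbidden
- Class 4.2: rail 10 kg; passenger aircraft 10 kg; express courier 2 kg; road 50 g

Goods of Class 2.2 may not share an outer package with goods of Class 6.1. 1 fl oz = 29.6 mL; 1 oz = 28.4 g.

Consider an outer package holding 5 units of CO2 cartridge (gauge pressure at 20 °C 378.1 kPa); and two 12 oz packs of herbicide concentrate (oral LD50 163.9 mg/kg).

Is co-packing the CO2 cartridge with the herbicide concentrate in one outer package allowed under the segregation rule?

With gauge pressure at 20 °C 378.1 kPa (> 300 kPa), the CO2 cartridge falls in Class 2.2.
Herbicide concentrate: oral LD50 163.9 mg/kg ≤ 200 mg/kg → Class 6.1 (Toxic).
Class 2.2 and Class 6.1 may not share an outer package.

No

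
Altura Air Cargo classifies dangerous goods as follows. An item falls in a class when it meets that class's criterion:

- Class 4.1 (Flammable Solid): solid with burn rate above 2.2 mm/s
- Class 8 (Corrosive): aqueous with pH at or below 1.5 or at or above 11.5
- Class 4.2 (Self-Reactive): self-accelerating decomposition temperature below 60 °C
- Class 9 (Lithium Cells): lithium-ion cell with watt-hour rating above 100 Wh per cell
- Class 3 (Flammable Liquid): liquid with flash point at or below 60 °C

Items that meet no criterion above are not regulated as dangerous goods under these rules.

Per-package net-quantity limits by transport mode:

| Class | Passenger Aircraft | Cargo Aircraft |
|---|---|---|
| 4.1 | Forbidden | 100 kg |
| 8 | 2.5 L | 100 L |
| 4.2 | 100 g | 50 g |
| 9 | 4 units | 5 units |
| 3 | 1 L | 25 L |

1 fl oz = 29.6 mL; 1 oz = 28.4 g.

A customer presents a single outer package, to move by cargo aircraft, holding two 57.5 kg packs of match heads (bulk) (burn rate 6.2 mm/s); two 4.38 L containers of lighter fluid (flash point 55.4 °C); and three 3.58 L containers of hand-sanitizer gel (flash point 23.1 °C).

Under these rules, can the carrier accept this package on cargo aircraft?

No

Burn rate 6.2 mm/s meets the Class 4.1 criterion (Flammable Solid), so the match heads (bulk) are Class 4.1.
Flash point 55.4 °C meets the Class 3 criterion (Flammable Liquid), so the lighter fluid is Class 3.
Hand-sanitizer gel: flash point 23.1 °C ≤ 60 °C → Class 3 (Flammable Liquid).
Class 3 net quantity: (two 4.38 L containers = 8.76 L) + (three 3.58 L containers = 10.74 L) = 19.5 L.
19.5 L ≤ 25 L (cargo aircraft limit, Class 3) — within limit.
Class 4.1 quantity: two 57.5 kg packs = 115 kg.
That exceeds the Class 4.1 cargo aircraft limit of 100 kg.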